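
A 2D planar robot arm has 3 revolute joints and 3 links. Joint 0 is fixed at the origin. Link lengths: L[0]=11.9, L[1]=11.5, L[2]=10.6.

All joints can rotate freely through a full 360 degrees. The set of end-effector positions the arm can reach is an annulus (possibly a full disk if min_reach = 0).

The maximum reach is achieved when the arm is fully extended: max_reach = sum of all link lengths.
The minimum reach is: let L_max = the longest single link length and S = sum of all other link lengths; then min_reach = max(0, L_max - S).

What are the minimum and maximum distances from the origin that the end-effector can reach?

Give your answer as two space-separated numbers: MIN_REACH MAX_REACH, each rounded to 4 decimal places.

Answer: 0.0000 34.0000

Derivation:
Link lengths: [11.9, 11.5, 10.6]
max_reach = 11.9 + 11.5 + 10.6 = 34
L_max = max([11.9, 11.5, 10.6]) = 11.9
S (sum of others) = 34 - 11.9 = 22.1
min_reach = max(0, 11.9 - 22.1) = max(0, -10.2) = 0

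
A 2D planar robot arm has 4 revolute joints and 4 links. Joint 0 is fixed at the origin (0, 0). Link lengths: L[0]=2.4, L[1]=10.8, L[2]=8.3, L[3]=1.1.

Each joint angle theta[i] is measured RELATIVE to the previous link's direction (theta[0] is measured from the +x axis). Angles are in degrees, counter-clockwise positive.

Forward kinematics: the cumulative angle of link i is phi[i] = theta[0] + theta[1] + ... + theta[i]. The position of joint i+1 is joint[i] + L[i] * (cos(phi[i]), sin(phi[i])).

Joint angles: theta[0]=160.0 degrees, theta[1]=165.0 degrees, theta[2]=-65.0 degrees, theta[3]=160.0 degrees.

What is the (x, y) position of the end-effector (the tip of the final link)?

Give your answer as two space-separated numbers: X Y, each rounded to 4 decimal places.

Answer: 5.7003 -12.5951

Derivation:
joint[0] = (0.0000, 0.0000)  (base)
link 0: phi[0] = 160 = 160 deg
  cos(160 deg) = -0.9397, sin(160 deg) = 0.3420
  joint[1] = (0.0000, 0.0000) + 2.4 * (-0.9397, 0.3420) = (0.0000 + -2.2553, 0.0000 + 0.8208) = (-2.2553, 0.8208)
link 1: phi[1] = 160 + 165 = 325 deg
  cos(325 deg) = 0.8192, sin(325 deg) = -0.5736
  joint[2] = (-2.2553, 0.8208) + 10.8 * (0.8192, -0.5736) = (-2.2553 + 8.8468, 0.8208 + -6.1946) = (6.5916, -5.3738)
link 2: phi[2] = 160 + 165 + -65 = 260 deg
  cos(260 deg) = -0.1736, sin(260 deg) = -0.9848
  joint[3] = (6.5916, -5.3738) + 8.3 * (-0.1736, -0.9848) = (6.5916 + -1.4413, -5.3738 + -8.1739) = (5.1503, -13.5477)
link 3: phi[3] = 160 + 165 + -65 + 160 = 420 deg
  cos(420 deg) = 0.5000, sin(420 deg) = 0.8660
  joint[4] = (5.1503, -13.5477) + 1.1 * (0.5000, 0.8660) = (5.1503 + 0.5500, -13.5477 + 0.9526) = (5.7003, -12.5951)
End effector: (5.7003, -12.5951)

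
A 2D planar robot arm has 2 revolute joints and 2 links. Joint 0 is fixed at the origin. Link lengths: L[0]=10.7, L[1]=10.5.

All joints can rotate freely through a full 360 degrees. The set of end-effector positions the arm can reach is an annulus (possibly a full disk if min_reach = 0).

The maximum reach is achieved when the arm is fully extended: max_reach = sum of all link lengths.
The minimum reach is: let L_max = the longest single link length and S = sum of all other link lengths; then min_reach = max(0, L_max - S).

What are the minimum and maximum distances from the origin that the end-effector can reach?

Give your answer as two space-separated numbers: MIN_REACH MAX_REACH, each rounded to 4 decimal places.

Answer: 0.2000 21.2000

Derivation:
Link lengths: [10.7, 10.5]
max_reach = 10.7 + 10.5 = 21.2
L_max = max([10.7, 10.5]) = 10.7
S (sum of others) = 21.2 - 10.7 = 10.5
min_reach = max(0, 10.7 - 10.5) = max(0, 0.2) = 0.2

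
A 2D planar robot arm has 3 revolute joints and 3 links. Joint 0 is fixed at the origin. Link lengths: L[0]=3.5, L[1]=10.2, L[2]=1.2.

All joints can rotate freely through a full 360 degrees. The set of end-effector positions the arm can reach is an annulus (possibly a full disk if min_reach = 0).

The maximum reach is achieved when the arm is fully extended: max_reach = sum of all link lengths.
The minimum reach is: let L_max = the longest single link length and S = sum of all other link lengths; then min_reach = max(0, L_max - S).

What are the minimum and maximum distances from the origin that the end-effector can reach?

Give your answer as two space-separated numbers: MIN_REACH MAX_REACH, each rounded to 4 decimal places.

Link lengths: [3.5, 10.2, 1.2]
max_reach = 3.5 + 10.2 + 1.2 = 14.9
L_max = max([3.5, 10.2, 1.2]) = 10.2
S (sum of others) = 14.9 - 10.2 = 4.7
min_reach = max(0, 10.2 - 4.7) = max(0, 5.5) = 5.5

Answer: 5.5000 14.9000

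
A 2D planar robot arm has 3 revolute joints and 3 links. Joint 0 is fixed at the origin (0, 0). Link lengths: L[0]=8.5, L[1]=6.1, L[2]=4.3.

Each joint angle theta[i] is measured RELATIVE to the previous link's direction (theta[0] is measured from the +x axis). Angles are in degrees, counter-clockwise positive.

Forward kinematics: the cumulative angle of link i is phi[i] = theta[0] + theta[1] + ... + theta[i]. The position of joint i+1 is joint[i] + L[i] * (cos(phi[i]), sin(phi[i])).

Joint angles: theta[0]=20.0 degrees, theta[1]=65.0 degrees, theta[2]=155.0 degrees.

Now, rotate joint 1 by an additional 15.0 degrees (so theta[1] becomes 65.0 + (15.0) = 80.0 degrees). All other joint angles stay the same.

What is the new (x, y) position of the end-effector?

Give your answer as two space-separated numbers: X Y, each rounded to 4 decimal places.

Answer: 5.8152 4.7610

Derivation:
joint[0] = (0.0000, 0.0000)  (base)
link 0: phi[0] = 20 = 20 deg
  cos(20 deg) = 0.9397, sin(20 deg) = 0.3420
  joint[1] = (0.0000, 0.0000) + 8.5 * (0.9397, 0.3420) = (0.0000 + 7.9874, 0.0000 + 2.9072) = (7.9874, 2.9072)
link 1: phi[1] = 20 + 80 = 100 deg
  cos(100 deg) = -0.1736, sin(100 deg) = 0.9848
  joint[2] = (7.9874, 2.9072) + 6.1 * (-0.1736, 0.9848) = (7.9874 + -1.0593, 2.9072 + 6.0073) = (6.9281, 8.9145)
link 2: phi[2] = 20 + 80 + 155 = 255 deg
  cos(255 deg) = -0.2588, sin(255 deg) = -0.9659
  joint[3] = (6.9281, 8.9145) + 4.3 * (-0.2588, -0.9659) = (6.9281 + -1.1129, 8.9145 + -4.1535) = (5.8152, 4.7610)
End effector: (5.8152, 4.7610)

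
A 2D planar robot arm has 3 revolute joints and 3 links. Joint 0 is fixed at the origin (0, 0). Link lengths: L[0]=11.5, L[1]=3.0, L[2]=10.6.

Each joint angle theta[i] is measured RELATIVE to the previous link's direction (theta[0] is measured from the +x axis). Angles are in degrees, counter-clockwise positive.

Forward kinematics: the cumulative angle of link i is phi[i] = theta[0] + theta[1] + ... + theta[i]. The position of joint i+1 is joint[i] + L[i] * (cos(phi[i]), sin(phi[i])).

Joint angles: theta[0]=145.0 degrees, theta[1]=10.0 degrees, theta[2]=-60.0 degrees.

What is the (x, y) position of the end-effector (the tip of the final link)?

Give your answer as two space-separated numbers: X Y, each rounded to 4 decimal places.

Answer: -13.0630 18.4236

Derivation:
joint[0] = (0.0000, 0.0000)  (base)
link 0: phi[0] = 145 = 145 deg
  cos(145 deg) = -0.8192, sin(145 deg) = 0.5736
  joint[1] = (0.0000, 0.0000) + 11.5 * (-0.8192, 0.5736) = (0.0000 + -9.4202, 0.0000 + 6.5961) = (-9.4202, 6.5961)
link 1: phi[1] = 145 + 10 = 155 deg
  cos(155 deg) = -0.9063, sin(155 deg) = 0.4226
  joint[2] = (-9.4202, 6.5961) + 3 * (-0.9063, 0.4226) = (-9.4202 + -2.7189, 6.5961 + 1.2679) = (-12.1392, 7.8640)
link 2: phi[2] = 145 + 10 + -60 = 95 deg
  cos(95 deg) = -0.0872, sin(95 deg) = 0.9962
  joint[3] = (-12.1392, 7.8640) + 10.6 * (-0.0872, 0.9962) = (-12.1392 + -0.9239, 7.8640 + 10.5597) = (-13.0630, 18.4236)
End effector: (-13.0630, 18.4236)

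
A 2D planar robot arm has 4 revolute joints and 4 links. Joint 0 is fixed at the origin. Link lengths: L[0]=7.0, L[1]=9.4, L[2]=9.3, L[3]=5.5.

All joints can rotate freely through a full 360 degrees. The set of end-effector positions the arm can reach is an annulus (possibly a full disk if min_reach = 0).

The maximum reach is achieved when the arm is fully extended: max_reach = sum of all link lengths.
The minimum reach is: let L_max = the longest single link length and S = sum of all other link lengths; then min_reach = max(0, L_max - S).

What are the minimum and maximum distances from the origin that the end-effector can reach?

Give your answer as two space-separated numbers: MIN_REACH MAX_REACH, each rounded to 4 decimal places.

Answer: 0.0000 31.2000

Derivation:
Link lengths: [7.0, 9.4, 9.3, 5.5]
max_reach = 7 + 9.4 + 9.3 + 5.5 = 31.2
L_max = max([7.0, 9.4, 9.3, 5.5]) = 9.4
S (sum of others) = 31.2 - 9.4 = 21.8
min_reach = max(0, 9.4 - 21.8) = max(0, -12.4) = 0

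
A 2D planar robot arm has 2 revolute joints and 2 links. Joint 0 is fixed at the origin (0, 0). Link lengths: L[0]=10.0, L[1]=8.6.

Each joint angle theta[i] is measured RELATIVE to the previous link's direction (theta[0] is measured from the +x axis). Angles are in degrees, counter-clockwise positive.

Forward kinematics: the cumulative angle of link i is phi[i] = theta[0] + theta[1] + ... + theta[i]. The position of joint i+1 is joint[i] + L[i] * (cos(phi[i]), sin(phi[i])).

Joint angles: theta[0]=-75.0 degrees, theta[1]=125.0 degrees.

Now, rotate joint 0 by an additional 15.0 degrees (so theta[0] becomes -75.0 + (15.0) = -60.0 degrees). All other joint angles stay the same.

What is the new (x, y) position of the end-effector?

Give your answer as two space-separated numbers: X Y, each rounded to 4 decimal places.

joint[0] = (0.0000, 0.0000)  (base)
link 0: phi[0] = -60 = -60 deg
  cos(-60 deg) = 0.5000, sin(-60 deg) = -0.8660
  joint[1] = (0.0000, 0.0000) + 10 * (0.5000, -0.8660) = (0.0000 + 5.0000, 0.0000 + -8.6603) = (5.0000, -8.6603)
link 1: phi[1] = -60 + 125 = 65 deg
  cos(65 deg) = 0.4226, sin(65 deg) = 0.9063
  joint[2] = (5.0000, -8.6603) + 8.6 * (0.4226, 0.9063) = (5.0000 + 3.6345, -8.6603 + 7.7942) = (8.6345, -0.8660)
End effector: (8.6345, -0.8660)

Answer: 8.6345 -0.8660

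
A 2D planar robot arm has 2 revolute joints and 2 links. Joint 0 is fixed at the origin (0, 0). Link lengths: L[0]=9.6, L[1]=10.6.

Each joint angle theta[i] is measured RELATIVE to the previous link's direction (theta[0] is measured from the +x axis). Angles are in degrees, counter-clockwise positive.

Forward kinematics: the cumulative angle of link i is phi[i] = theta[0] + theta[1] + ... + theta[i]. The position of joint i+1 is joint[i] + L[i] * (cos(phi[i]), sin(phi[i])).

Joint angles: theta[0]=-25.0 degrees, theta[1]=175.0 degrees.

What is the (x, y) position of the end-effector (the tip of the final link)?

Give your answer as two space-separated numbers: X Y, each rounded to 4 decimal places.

Answer: -0.4793 1.2429

Derivation:
joint[0] = (0.0000, 0.0000)  (base)
link 0: phi[0] = -25 = -25 deg
  cos(-25 deg) = 0.9063, sin(-25 deg) = -0.4226
  joint[1] = (0.0000, 0.0000) + 9.6 * (0.9063, -0.4226) = (0.0000 + 8.7006, 0.0000 + -4.0571) = (8.7006, -4.0571)
link 1: phi[1] = -25 + 175 = 150 deg
  cos(150 deg) = -0.8660, sin(150 deg) = 0.5000
  joint[2] = (8.7006, -4.0571) + 10.6 * (-0.8660, 0.5000) = (8.7006 + -9.1799, -4.0571 + 5.3000) = (-0.4793, 1.2429)
End effector: (-0.4793, 1.2429)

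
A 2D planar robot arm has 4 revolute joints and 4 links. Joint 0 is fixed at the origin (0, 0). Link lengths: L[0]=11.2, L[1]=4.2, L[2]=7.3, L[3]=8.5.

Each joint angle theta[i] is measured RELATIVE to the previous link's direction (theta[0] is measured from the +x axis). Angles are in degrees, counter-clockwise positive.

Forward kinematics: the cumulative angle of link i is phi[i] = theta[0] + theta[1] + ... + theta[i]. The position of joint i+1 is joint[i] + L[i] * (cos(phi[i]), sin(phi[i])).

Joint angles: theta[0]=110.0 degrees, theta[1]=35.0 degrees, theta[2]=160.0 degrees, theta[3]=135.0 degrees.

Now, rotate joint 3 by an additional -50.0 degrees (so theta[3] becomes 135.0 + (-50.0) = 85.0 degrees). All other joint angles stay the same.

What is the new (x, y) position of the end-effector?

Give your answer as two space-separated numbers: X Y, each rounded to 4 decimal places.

joint[0] = (0.0000, 0.0000)  (base)
link 0: phi[0] = 110 = 110 deg
  cos(110 deg) = -0.3420, sin(110 deg) = 0.9397
  joint[1] = (0.0000, 0.0000) + 11.2 * (-0.3420, 0.9397) = (0.0000 + -3.8306, 0.0000 + 10.5246) = (-3.8306, 10.5246)
link 1: phi[1] = 110 + 35 = 145 deg
  cos(145 deg) = -0.8192, sin(145 deg) = 0.5736
  joint[2] = (-3.8306, 10.5246) + 4.2 * (-0.8192, 0.5736) = (-3.8306 + -3.4404, 10.5246 + 2.4090) = (-7.2711, 12.9336)
link 2: phi[2] = 110 + 35 + 160 = 305 deg
  cos(305 deg) = 0.5736, sin(305 deg) = -0.8192
  joint[3] = (-7.2711, 12.9336) + 7.3 * (0.5736, -0.8192) = (-7.2711 + 4.1871, 12.9336 + -5.9798) = (-3.0840, 6.9538)
link 3: phi[3] = 110 + 35 + 160 + 85 = 390 deg
  cos(390 deg) = 0.8660, sin(390 deg) = 0.5000
  joint[4] = (-3.0840, 6.9538) + 8.5 * (0.8660, 0.5000) = (-3.0840 + 7.3612, 6.9538 + 4.2500) = (4.2773, 11.2038)
End effector: (4.2773, 11.2038)

Answer: 4.2773 11.2038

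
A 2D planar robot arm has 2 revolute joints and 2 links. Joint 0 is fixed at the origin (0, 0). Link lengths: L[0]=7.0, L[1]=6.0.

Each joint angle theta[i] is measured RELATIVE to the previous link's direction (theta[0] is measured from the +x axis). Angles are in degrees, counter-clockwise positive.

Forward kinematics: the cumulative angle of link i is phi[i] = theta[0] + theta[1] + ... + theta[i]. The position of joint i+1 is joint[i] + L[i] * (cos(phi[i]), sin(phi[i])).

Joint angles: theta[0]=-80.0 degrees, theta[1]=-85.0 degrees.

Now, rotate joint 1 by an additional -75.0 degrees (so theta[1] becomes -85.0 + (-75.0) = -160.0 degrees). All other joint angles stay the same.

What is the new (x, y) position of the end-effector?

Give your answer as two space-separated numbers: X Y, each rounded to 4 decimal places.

Answer: -1.7845 -1.6975

Derivation:
joint[0] = (0.0000, 0.0000)  (base)
link 0: phi[0] = -80 = -80 deg
  cos(-80 deg) = 0.1736, sin(-80 deg) = -0.9848
  joint[1] = (0.0000, 0.0000) + 7 * (0.1736, -0.9848) = (0.0000 + 1.2155, 0.0000 + -6.8937) = (1.2155, -6.8937)
link 1: phi[1] = -80 + -160 = -240 deg
  cos(-240 deg) = -0.5000, sin(-240 deg) = 0.8660
  joint[2] = (1.2155, -6.8937) + 6 * (-0.5000, 0.8660) = (1.2155 + -3.0000, -6.8937 + 5.1962) = (-1.7845, -1.6975)
End effector: (-1.7845, -1.6975)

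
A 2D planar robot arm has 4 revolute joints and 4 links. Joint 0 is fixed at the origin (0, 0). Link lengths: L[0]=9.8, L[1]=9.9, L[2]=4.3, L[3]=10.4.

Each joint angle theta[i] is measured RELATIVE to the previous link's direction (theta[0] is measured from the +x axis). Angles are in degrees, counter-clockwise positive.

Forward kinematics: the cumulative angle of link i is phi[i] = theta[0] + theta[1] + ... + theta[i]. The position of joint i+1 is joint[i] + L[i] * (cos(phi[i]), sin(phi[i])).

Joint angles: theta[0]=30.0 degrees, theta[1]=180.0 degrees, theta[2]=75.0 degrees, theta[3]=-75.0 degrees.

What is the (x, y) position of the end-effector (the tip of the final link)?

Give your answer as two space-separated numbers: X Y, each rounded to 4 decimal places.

Answer: -7.9803 -9.4035

Derivation:
joint[0] = (0.0000, 0.0000)  (base)
link 0: phi[0] = 30 = 30 deg
  cos(30 deg) = 0.8660, sin(30 deg) = 0.5000
  joint[1] = (0.0000, 0.0000) + 9.8 * (0.8660, 0.5000) = (0.0000 + 8.4870, 0.0000 + 4.9000) = (8.4870, 4.9000)
link 1: phi[1] = 30 + 180 = 210 deg
  cos(210 deg) = -0.8660, sin(210 deg) = -0.5000
  joint[2] = (8.4870, 4.9000) + 9.9 * (-0.8660, -0.5000) = (8.4870 + -8.5737, 4.9000 + -4.9500) = (-0.0866, -0.0500)
link 2: phi[2] = 30 + 180 + 75 = 285 deg
  cos(285 deg) = 0.2588, sin(285 deg) = -0.9659
  joint[3] = (-0.0866, -0.0500) + 4.3 * (0.2588, -0.9659) = (-0.0866 + 1.1129, -0.0500 + -4.1535) = (1.0263, -4.2035)
link 3: phi[3] = 30 + 180 + 75 + -75 = 210 deg
  cos(210 deg) = -0.8660, sin(210 deg) = -0.5000
  joint[4] = (1.0263, -4.2035) + 10.4 * (-0.8660, -0.5000) = (1.0263 + -9.0067, -4.2035 + -5.2000) = (-7.9803, -9.4035)
End effector: (-7.9803, -9.4035)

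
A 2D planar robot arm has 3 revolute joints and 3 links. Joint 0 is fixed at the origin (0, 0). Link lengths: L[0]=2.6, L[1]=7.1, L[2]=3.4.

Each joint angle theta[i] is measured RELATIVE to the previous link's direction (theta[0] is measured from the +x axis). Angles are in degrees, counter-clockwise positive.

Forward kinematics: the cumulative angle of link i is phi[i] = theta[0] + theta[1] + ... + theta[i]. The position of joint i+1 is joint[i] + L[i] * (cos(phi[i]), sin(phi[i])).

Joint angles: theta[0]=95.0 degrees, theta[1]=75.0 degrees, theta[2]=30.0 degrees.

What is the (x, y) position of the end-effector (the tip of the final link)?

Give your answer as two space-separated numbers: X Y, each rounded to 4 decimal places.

Answer: -10.4137 2.6601

Derivation:
joint[0] = (0.0000, 0.0000)  (base)
link 0: phi[0] = 95 = 95 deg
  cos(95 deg) = -0.0872, sin(95 deg) = 0.9962
  joint[1] = (0.0000, 0.0000) + 2.6 * (-0.0872, 0.9962) = (0.0000 + -0.2266, 0.0000 + 2.5901) = (-0.2266, 2.5901)
link 1: phi[1] = 95 + 75 = 170 deg
  cos(170 deg) = -0.9848, sin(170 deg) = 0.1736
  joint[2] = (-0.2266, 2.5901) + 7.1 * (-0.9848, 0.1736) = (-0.2266 + -6.9921, 2.5901 + 1.2329) = (-7.2187, 3.8230)
link 2: phi[2] = 95 + 75 + 30 = 200 deg
  cos(200 deg) = -0.9397, sin(200 deg) = -0.3420
  joint[3] = (-7.2187, 3.8230) + 3.4 * (-0.9397, -0.3420) = (-7.2187 + -3.1950, 3.8230 + -1.1629) = (-10.4137, 2.6601)
End effector: (-10.4137, 2.6601)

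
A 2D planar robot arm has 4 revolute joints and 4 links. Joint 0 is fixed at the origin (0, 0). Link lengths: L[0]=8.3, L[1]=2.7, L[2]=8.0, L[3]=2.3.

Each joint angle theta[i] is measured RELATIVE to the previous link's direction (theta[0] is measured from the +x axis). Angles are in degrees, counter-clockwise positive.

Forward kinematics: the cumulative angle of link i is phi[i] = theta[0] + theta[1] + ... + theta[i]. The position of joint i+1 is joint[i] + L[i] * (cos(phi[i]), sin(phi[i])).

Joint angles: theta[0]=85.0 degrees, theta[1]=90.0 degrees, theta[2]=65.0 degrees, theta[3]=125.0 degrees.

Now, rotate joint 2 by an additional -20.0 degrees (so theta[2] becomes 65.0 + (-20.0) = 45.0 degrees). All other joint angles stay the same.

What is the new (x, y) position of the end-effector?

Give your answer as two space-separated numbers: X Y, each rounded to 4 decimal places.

joint[0] = (0.0000, 0.0000)  (base)
link 0: phi[0] = 85 = 85 deg
  cos(85 deg) = 0.0872, sin(85 deg) = 0.9962
  joint[1] = (0.0000, 0.0000) + 8.3 * (0.0872, 0.9962) = (0.0000 + 0.7234, 0.0000 + 8.2684) = (0.7234, 8.2684)
link 1: phi[1] = 85 + 90 = 175 deg
  cos(175 deg) = -0.9962, sin(175 deg) = 0.0872
  joint[2] = (0.7234, 8.2684) + 2.7 * (-0.9962, 0.0872) = (0.7234 + -2.6897, 8.2684 + 0.2353) = (-1.9663, 8.5037)
link 2: phi[2] = 85 + 90 + 45 = 220 deg
  cos(220 deg) = -0.7660, sin(220 deg) = -0.6428
  joint[3] = (-1.9663, 8.5037) + 8 * (-0.7660, -0.6428) = (-1.9663 + -6.1284, 8.5037 + -5.1423) = (-8.0947, 3.3614)
link 3: phi[3] = 85 + 90 + 45 + 125 = 345 deg
  cos(345 deg) = 0.9659, sin(345 deg) = -0.2588
  joint[4] = (-8.0947, 3.3614) + 2.3 * (0.9659, -0.2588) = (-8.0947 + 2.2216, 3.3614 + -0.5953) = (-5.8731, 2.7662)
End effector: (-5.8731, 2.7662)

Answer: -5.8731 2.7662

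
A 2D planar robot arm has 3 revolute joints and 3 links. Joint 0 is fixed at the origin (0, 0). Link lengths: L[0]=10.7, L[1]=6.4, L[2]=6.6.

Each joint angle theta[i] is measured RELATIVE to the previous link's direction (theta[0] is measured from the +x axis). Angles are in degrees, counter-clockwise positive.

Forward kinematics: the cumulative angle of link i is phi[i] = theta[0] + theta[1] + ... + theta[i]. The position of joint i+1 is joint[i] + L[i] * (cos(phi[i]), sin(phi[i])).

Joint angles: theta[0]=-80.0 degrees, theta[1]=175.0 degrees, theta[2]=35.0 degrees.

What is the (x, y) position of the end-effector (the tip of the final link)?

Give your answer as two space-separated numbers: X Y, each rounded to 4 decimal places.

Answer: -2.9422 0.8941

Derivation:
joint[0] = (0.0000, 0.0000)  (base)
link 0: phi[0] = -80 = -80 deg
  cos(-80 deg) = 0.1736, sin(-80 deg) = -0.9848
  joint[1] = (0.0000, 0.0000) + 10.7 * (0.1736, -0.9848) = (0.0000 + 1.8580, 0.0000 + -10.5374) = (1.8580, -10.5374)
link 1: phi[1] = -80 + 175 = 95 deg
  cos(95 deg) = -0.0872, sin(95 deg) = 0.9962
  joint[2] = (1.8580, -10.5374) + 6.4 * (-0.0872, 0.9962) = (1.8580 + -0.5578, -10.5374 + 6.3756) = (1.3002, -4.1618)
link 2: phi[2] = -80 + 175 + 35 = 130 deg
  cos(130 deg) = -0.6428, sin(130 deg) = 0.7660
  joint[3] = (1.3002, -4.1618) + 6.6 * (-0.6428, 0.7660) = (1.3002 + -4.2424, -4.1618 + 5.0559) = (-2.9422, 0.8941)
End effector: (-2.9422, 0.8941)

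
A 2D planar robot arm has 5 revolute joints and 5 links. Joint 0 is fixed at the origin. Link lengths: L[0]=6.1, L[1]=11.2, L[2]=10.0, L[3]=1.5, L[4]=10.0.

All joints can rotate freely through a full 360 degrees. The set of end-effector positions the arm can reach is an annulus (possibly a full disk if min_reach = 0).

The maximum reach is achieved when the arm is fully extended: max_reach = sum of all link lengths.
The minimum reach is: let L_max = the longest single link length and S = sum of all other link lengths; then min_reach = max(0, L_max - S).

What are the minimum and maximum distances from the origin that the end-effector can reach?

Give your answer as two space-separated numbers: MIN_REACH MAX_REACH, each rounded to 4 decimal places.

Link lengths: [6.1, 11.2, 10.0, 1.5, 10.0]
max_reach = 6.1 + 11.2 + 10 + 1.5 + 10 = 38.8
L_max = max([6.1, 11.2, 10.0, 1.5, 10.0]) = 11.2
S (sum of others) = 38.8 - 11.2 = 27.6
min_reach = max(0, 11.2 - 27.6) = max(0, -16.4) = 0

Answer: 0.0000 38.8000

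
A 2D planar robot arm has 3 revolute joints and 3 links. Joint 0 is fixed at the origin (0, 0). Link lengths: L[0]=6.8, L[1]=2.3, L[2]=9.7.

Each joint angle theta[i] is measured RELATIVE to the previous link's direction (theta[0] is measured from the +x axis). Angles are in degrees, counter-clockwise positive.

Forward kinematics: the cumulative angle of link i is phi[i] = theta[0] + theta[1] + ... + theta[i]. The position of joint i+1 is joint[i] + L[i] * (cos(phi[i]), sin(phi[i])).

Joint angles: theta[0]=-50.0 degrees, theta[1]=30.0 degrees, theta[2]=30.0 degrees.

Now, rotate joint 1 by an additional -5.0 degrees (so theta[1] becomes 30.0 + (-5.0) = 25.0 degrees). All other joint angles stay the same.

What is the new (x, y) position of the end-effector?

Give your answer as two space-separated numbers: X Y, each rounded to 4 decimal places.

Answer: 16.1186 -5.3357

Derivation:
joint[0] = (0.0000, 0.0000)  (base)
link 0: phi[0] = -50 = -50 deg
  cos(-50 deg) = 0.6428, sin(-50 deg) = -0.7660
  joint[1] = (0.0000, 0.0000) + 6.8 * (0.6428, -0.7660) = (0.0000 + 4.3710, 0.0000 + -5.2091) = (4.3710, -5.2091)
link 1: phi[1] = -50 + 25 = -25 deg
  cos(-25 deg) = 0.9063, sin(-25 deg) = -0.4226
  joint[2] = (4.3710, -5.2091) + 2.3 * (0.9063, -0.4226) = (4.3710 + 2.0845, -5.2091 + -0.9720) = (6.4555, -6.1811)
link 2: phi[2] = -50 + 25 + 30 = 5 deg
  cos(5 deg) = 0.9962, sin(5 deg) = 0.0872
  joint[3] = (6.4555, -6.1811) + 9.7 * (0.9962, 0.0872) = (6.4555 + 9.6631, -6.1811 + 0.8454) = (16.1186, -5.3357)
End effector: (16.1186, -5.3357)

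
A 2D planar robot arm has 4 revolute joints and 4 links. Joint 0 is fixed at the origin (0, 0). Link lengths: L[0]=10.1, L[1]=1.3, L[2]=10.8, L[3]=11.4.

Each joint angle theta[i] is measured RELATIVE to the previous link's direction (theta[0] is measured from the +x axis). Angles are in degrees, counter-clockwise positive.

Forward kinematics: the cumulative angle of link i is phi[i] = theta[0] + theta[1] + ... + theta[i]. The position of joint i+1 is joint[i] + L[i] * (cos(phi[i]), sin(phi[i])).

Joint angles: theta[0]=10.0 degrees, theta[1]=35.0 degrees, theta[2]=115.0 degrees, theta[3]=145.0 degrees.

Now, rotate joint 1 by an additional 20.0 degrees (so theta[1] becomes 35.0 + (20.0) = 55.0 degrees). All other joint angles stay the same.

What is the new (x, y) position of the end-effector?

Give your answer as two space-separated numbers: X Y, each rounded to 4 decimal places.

joint[0] = (0.0000, 0.0000)  (base)
link 0: phi[0] = 10 = 10 deg
  cos(10 deg) = 0.9848, sin(10 deg) = 0.1736
  joint[1] = (0.0000, 0.0000) + 10.1 * (0.9848, 0.1736) = (0.0000 + 9.9466, 0.0000 + 1.7538) = (9.9466, 1.7538)
link 1: phi[1] = 10 + 55 = 65 deg
  cos(65 deg) = 0.4226, sin(65 deg) = 0.9063
  joint[2] = (9.9466, 1.7538) + 1.3 * (0.4226, 0.9063) = (9.9466 + 0.5494, 1.7538 + 1.1782) = (10.4960, 2.9320)
link 2: phi[2] = 10 + 55 + 115 = 180 deg
  cos(180 deg) = -1.0000, sin(180 deg) = 0.0000
  joint[3] = (10.4960, 2.9320) + 10.8 * (-1.0000, 0.0000) = (10.4960 + -10.8000, 2.9320 + 0.0000) = (-0.3040, 2.9320)
link 3: phi[3] = 10 + 55 + 115 + 145 = 325 deg
  cos(325 deg) = 0.8192, sin(325 deg) = -0.5736
  joint[4] = (-0.3040, 2.9320) + 11.4 * (0.8192, -0.5736) = (-0.3040 + 9.3383, 2.9320 + -6.5388) = (9.0343, -3.6067)
End effector: (9.0343, -3.6067)

Answer: 9.0343 -3.6067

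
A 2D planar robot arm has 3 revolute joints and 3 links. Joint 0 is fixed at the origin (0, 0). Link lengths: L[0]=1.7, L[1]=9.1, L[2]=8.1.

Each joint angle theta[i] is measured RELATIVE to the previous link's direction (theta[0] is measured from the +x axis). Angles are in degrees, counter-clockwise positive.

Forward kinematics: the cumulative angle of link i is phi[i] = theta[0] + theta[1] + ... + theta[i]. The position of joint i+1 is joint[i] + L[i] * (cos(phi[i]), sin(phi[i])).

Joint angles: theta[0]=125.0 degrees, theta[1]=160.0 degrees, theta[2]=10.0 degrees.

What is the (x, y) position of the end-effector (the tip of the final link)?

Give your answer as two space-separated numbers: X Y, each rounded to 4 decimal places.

Answer: 4.8034 -14.7385

Derivation:
joint[0] = (0.0000, 0.0000)  (base)
link 0: phi[0] = 125 = 125 deg
  cos(125 deg) = -0.5736, sin(125 deg) = 0.8192
  joint[1] = (0.0000, 0.0000) + 1.7 * (-0.5736, 0.8192) = (0.0000 + -0.9751, 0.0000 + 1.3926) = (-0.9751, 1.3926)
link 1: phi[1] = 125 + 160 = 285 deg
  cos(285 deg) = 0.2588, sin(285 deg) = -0.9659
  joint[2] = (-0.9751, 1.3926) + 9.1 * (0.2588, -0.9659) = (-0.9751 + 2.3553, 1.3926 + -8.7899) = (1.3802, -7.3974)
link 2: phi[2] = 125 + 160 + 10 = 295 deg
  cos(295 deg) = 0.4226, sin(295 deg) = -0.9063
  joint[3] = (1.3802, -7.3974) + 8.1 * (0.4226, -0.9063) = (1.3802 + 3.4232, -7.3974 + -7.3411) = (4.8034, -14.7385)
End effector: (4.8034, -14.7385)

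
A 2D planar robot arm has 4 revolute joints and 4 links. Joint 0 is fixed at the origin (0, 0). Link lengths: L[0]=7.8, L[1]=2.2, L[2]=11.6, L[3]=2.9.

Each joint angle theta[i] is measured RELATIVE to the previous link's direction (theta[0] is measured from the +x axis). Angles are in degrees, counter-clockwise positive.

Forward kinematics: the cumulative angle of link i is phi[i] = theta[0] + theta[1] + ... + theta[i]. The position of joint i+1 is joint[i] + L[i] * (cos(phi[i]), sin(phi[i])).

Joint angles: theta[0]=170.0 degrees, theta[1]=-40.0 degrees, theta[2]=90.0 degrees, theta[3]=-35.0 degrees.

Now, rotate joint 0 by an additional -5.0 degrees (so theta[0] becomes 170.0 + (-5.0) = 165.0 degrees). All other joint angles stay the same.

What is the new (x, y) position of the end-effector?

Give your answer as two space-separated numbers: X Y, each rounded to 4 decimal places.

Answer: -21.1983 -2.8326

Derivation:
joint[0] = (0.0000, 0.0000)  (base)
link 0: phi[0] = 165 = 165 deg
  cos(165 deg) = -0.9659, sin(165 deg) = 0.2588
  joint[1] = (0.0000, 0.0000) + 7.8 * (-0.9659, 0.2588) = (0.0000 + -7.5342, 0.0000 + 2.0188) = (-7.5342, 2.0188)
link 1: phi[1] = 165 + -40 = 125 deg
  cos(125 deg) = -0.5736, sin(125 deg) = 0.8192
  joint[2] = (-7.5342, 2.0188) + 2.2 * (-0.5736, 0.8192) = (-7.5342 + -1.2619, 2.0188 + 1.8021) = (-8.7961, 3.8209)
link 2: phi[2] = 165 + -40 + 90 = 215 deg
  cos(215 deg) = -0.8192, sin(215 deg) = -0.5736
  joint[3] = (-8.7961, 3.8209) + 11.6 * (-0.8192, -0.5736) = (-8.7961 + -9.5022, 3.8209 + -6.6535) = (-18.2983, -2.8326)
link 3: phi[3] = 165 + -40 + 90 + -35 = 180 deg
  cos(180 deg) = -1.0000, sin(180 deg) = 0.0000
  joint[4] = (-18.2983, -2.8326) + 2.9 * (-1.0000, 0.0000) = (-18.2983 + -2.9000, -2.8326 + 0.0000) = (-21.1983, -2.8326)
End effector: (-21.1983, -2.8326)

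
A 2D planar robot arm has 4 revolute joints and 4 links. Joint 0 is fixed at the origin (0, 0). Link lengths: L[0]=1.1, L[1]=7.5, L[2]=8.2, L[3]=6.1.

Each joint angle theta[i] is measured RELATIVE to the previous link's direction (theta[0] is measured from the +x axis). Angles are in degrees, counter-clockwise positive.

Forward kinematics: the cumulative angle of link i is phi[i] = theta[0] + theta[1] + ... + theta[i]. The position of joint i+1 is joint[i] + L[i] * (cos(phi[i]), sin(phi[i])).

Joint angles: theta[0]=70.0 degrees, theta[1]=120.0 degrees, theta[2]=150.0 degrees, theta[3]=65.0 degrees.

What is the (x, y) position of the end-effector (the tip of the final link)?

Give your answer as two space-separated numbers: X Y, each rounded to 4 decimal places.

Answer: 5.0090 1.2401

Derivation:
joint[0] = (0.0000, 0.0000)  (base)
link 0: phi[0] = 70 = 70 deg
  cos(70 deg) = 0.3420, sin(70 deg) = 0.9397
  joint[1] = (0.0000, 0.0000) + 1.1 * (0.3420, 0.9397) = (0.0000 + 0.3762, 0.0000 + 1.0337) = (0.3762, 1.0337)
link 1: phi[1] = 70 + 120 = 190 deg
  cos(190 deg) = -0.9848, sin(190 deg) = -0.1736
  joint[2] = (0.3762, 1.0337) + 7.5 * (-0.9848, -0.1736) = (0.3762 + -7.3861, 1.0337 + -1.3024) = (-7.0098, -0.2687)
link 2: phi[2] = 70 + 120 + 150 = 340 deg
  cos(340 deg) = 0.9397, sin(340 deg) = -0.3420
  joint[3] = (-7.0098, -0.2687) + 8.2 * (0.9397, -0.3420) = (-7.0098 + 7.7055, -0.2687 + -2.8046) = (0.6956, -3.0733)
link 3: phi[3] = 70 + 120 + 150 + 65 = 405 deg
  cos(405 deg) = 0.7071, sin(405 deg) = 0.7071
  joint[4] = (0.6956, -3.0733) + 6.1 * (0.7071, 0.7071) = (0.6956 + 4.3134, -3.0733 + 4.3134) = (5.0090, 1.2401)
End effector: (5.0090, 1.2401)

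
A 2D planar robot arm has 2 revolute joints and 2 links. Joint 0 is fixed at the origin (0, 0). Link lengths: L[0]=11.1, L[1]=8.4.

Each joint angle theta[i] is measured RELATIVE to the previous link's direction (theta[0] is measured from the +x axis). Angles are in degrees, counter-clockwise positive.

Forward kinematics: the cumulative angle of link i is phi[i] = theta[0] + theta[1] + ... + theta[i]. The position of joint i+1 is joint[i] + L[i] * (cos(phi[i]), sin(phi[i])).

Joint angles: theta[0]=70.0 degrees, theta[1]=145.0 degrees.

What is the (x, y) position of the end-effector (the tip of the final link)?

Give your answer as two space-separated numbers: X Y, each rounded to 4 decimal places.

Answer: -3.0845 5.6125

Derivation:
joint[0] = (0.0000, 0.0000)  (base)
link 0: phi[0] = 70 = 70 deg
  cos(70 deg) = 0.3420, sin(70 deg) = 0.9397
  joint[1] = (0.0000, 0.0000) + 11.1 * (0.3420, 0.9397) = (0.0000 + 3.7964, 0.0000 + 10.4306) = (3.7964, 10.4306)
link 1: phi[1] = 70 + 145 = 215 deg
  cos(215 deg) = -0.8192, sin(215 deg) = -0.5736
  joint[2] = (3.7964, 10.4306) + 8.4 * (-0.8192, -0.5736) = (3.7964 + -6.8809, 10.4306 + -4.8180) = (-3.0845, 5.6125)
End effector: (-3.0845, 5.6125)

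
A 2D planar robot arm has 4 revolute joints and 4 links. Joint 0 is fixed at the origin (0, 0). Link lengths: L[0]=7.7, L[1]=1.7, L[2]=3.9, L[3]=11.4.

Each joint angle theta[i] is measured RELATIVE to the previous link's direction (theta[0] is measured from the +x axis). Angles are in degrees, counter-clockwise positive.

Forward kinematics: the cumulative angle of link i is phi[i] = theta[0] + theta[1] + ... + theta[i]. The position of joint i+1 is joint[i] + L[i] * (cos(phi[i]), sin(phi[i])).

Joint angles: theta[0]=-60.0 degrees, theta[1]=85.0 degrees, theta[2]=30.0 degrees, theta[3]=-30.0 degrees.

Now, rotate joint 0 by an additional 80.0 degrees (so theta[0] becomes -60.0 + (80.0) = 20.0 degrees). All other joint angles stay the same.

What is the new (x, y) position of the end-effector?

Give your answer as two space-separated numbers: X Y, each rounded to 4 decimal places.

joint[0] = (0.0000, 0.0000)  (base)
link 0: phi[0] = 20 = 20 deg
  cos(20 deg) = 0.9397, sin(20 deg) = 0.3420
  joint[1] = (0.0000, 0.0000) + 7.7 * (0.9397, 0.3420) = (0.0000 + 7.2356, 0.0000 + 2.6336) = (7.2356, 2.6336)
link 1: phi[1] = 20 + 85 = 105 deg
  cos(105 deg) = -0.2588, sin(105 deg) = 0.9659
  joint[2] = (7.2356, 2.6336) + 1.7 * (-0.2588, 0.9659) = (7.2356 + -0.4400, 2.6336 + 1.6421) = (6.7956, 4.2756)
link 2: phi[2] = 20 + 85 + 30 = 135 deg
  cos(135 deg) = -0.7071, sin(135 deg) = 0.7071
  joint[3] = (6.7956, 4.2756) + 3.9 * (-0.7071, 0.7071) = (6.7956 + -2.7577, 4.2756 + 2.7577) = (4.0379, 7.0333)
link 3: phi[3] = 20 + 85 + 30 + -30 = 105 deg
  cos(105 deg) = -0.2588, sin(105 deg) = 0.9659
  joint[4] = (4.0379, 7.0333) + 11.4 * (-0.2588, 0.9659) = (4.0379 + -2.9505, 7.0333 + 11.0116) = (1.0874, 18.0449)
End effector: (1.0874, 18.0449)

Answer: 1.0874 18.0449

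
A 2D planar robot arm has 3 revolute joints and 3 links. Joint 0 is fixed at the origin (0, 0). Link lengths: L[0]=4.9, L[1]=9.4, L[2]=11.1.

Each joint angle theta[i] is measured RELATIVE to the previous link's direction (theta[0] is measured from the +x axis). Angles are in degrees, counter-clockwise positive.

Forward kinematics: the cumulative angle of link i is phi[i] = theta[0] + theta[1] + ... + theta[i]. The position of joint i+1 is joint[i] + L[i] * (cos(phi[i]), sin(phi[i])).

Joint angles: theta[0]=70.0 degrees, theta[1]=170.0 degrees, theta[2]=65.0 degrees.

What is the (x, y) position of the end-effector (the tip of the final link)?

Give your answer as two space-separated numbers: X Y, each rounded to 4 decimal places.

Answer: 3.3426 -12.6287

Derivation:
joint[0] = (0.0000, 0.0000)  (base)
link 0: phi[0] = 70 = 70 deg
  cos(70 deg) = 0.3420, sin(70 deg) = 0.9397
  joint[1] = (0.0000, 0.0000) + 4.9 * (0.3420, 0.9397) = (0.0000 + 1.6759, 0.0000 + 4.6045) = (1.6759, 4.6045)
link 1: phi[1] = 70 + 170 = 240 deg
  cos(240 deg) = -0.5000, sin(240 deg) = -0.8660
  joint[2] = (1.6759, 4.6045) + 9.4 * (-0.5000, -0.8660) = (1.6759 + -4.7000, 4.6045 + -8.1406) = (-3.0241, -3.5361)
link 2: phi[2] = 70 + 170 + 65 = 305 deg
  cos(305 deg) = 0.5736, sin(305 deg) = -0.8192
  joint[3] = (-3.0241, -3.5361) + 11.1 * (0.5736, -0.8192) = (-3.0241 + 6.3667, -3.5361 + -9.0926) = (3.3426, -12.6287)
End effector: (3.3426, -12.6287)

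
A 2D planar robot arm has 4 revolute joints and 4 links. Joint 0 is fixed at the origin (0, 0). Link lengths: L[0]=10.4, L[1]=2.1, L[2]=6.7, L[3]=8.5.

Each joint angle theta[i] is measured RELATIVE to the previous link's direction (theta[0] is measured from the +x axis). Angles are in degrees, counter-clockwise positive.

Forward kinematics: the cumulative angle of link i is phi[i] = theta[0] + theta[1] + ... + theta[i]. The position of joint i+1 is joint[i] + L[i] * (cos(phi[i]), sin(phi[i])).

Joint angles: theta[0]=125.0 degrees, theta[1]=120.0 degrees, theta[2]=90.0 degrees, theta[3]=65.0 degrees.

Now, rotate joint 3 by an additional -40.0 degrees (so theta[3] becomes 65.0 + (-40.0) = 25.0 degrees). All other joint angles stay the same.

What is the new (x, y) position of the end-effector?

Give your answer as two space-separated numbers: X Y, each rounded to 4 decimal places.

joint[0] = (0.0000, 0.0000)  (base)
link 0: phi[0] = 125 = 125 deg
  cos(125 deg) = -0.5736, sin(125 deg) = 0.8192
  joint[1] = (0.0000, 0.0000) + 10.4 * (-0.5736, 0.8192) = (0.0000 + -5.9652, 0.0000 + 8.5192) = (-5.9652, 8.5192)
link 1: phi[1] = 125 + 120 = 245 deg
  cos(245 deg) = -0.4226, sin(245 deg) = -0.9063
  joint[2] = (-5.9652, 8.5192) + 2.1 * (-0.4226, -0.9063) = (-5.9652 + -0.8875, 8.5192 + -1.9032) = (-6.8527, 6.6159)
link 2: phi[2] = 125 + 120 + 90 = 335 deg
  cos(335 deg) = 0.9063, sin(335 deg) = -0.4226
  joint[3] = (-6.8527, 6.6159) + 6.7 * (0.9063, -0.4226) = (-6.8527 + 6.0723, 6.6159 + -2.8315) = (-0.7804, 3.7844)
link 3: phi[3] = 125 + 120 + 90 + 25 = 360 deg
  cos(360 deg) = 1.0000, sin(360 deg) = -0.0000
  joint[4] = (-0.7804, 3.7844) + 8.5 * (1.0000, -0.0000) = (-0.7804 + 8.5000, 3.7844 + -0.0000) = (7.7196, 3.7844)
End effector: (7.7196, 3.7844)

Answer: 7.7196 3.7844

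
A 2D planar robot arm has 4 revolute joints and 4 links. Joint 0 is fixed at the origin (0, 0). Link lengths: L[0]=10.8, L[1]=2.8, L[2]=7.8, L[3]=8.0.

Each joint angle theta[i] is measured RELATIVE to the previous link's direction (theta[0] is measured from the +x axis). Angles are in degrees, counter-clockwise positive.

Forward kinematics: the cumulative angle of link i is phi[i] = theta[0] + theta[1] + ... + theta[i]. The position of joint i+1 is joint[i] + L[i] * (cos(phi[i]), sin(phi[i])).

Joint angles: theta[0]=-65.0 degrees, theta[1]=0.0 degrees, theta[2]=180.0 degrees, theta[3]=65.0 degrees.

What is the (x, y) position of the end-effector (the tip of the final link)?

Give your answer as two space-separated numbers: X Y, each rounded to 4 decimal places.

Answer: -5.5488 -5.2566

Derivation:
joint[0] = (0.0000, 0.0000)  (base)
link 0: phi[0] = -65 = -65 deg
  cos(-65 deg) = 0.4226, sin(-65 deg) = -0.9063
  joint[1] = (0.0000, 0.0000) + 10.8 * (0.4226, -0.9063) = (0.0000 + 4.5643, 0.0000 + -9.7881) = (4.5643, -9.7881)
link 1: phi[1] = -65 + 0 = -65 deg
  cos(-65 deg) = 0.4226, sin(-65 deg) = -0.9063
  joint[2] = (4.5643, -9.7881) + 2.8 * (0.4226, -0.9063) = (4.5643 + 1.1833, -9.7881 + -2.5377) = (5.7476, -12.3258)
link 2: phi[2] = -65 + 0 + 180 = 115 deg
  cos(115 deg) = -0.4226, sin(115 deg) = 0.9063
  joint[3] = (5.7476, -12.3258) + 7.8 * (-0.4226, 0.9063) = (5.7476 + -3.2964, -12.3258 + 7.0692) = (2.4512, -5.2566)
link 3: phi[3] = -65 + 0 + 180 + 65 = 180 deg
  cos(180 deg) = -1.0000, sin(180 deg) = 0.0000
  joint[4] = (2.4512, -5.2566) + 8 * (-1.0000, 0.0000) = (2.4512 + -8.0000, -5.2566 + 0.0000) = (-5.5488, -5.2566)
End effector: (-5.5488, -5.2566)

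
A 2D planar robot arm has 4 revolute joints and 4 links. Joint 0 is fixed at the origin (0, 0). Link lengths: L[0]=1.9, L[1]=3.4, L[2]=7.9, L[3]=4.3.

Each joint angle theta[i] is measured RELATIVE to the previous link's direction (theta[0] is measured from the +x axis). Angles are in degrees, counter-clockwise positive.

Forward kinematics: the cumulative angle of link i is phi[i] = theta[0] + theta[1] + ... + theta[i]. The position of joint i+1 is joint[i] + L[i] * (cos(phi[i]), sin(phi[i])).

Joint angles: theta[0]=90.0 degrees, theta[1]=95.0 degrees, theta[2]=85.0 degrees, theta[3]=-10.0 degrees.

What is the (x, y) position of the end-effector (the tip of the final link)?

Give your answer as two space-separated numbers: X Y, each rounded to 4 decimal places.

Answer: -4.1337 -10.5310

Derivation:
joint[0] = (0.0000, 0.0000)  (base)
link 0: phi[0] = 90 = 90 deg
  cos(90 deg) = 0.0000, sin(90 deg) = 1.0000
  joint[1] = (0.0000, 0.0000) + 1.9 * (0.0000, 1.0000) = (0.0000 + 0.0000, 0.0000 + 1.9000) = (0.0000, 1.9000)
link 1: phi[1] = 90 + 95 = 185 deg
  cos(185 deg) = -0.9962, sin(185 deg) = -0.0872
  joint[2] = (0.0000, 1.9000) + 3.4 * (-0.9962, -0.0872) = (0.0000 + -3.3871, 1.9000 + -0.2963) = (-3.3871, 1.6037)
link 2: phi[2] = 90 + 95 + 85 = 270 deg
  cos(270 deg) = -0.0000, sin(270 deg) = -1.0000
  joint[3] = (-3.3871, 1.6037) + 7.9 * (-0.0000, -1.0000) = (-3.3871 + -0.0000, 1.6037 + -7.9000) = (-3.3871, -6.2963)
link 3: phi[3] = 90 + 95 + 85 + -10 = 260 deg
  cos(260 deg) = -0.1736, sin(260 deg) = -0.9848
  joint[4] = (-3.3871, -6.2963) + 4.3 * (-0.1736, -0.9848) = (-3.3871 + -0.7467, -6.2963 + -4.2347) = (-4.1337, -10.5310)
End effector: (-4.1337, -10.5310)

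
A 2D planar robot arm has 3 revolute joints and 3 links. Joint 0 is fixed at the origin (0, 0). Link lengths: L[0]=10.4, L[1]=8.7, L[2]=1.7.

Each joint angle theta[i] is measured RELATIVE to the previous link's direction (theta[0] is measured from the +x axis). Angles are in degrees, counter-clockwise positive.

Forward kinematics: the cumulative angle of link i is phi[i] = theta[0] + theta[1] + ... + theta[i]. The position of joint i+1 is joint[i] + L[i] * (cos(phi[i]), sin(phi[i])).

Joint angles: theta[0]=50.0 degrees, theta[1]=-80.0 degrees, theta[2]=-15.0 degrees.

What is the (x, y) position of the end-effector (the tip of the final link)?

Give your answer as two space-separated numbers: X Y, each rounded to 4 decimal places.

joint[0] = (0.0000, 0.0000)  (base)
link 0: phi[0] = 50 = 50 deg
  cos(50 deg) = 0.6428, sin(50 deg) = 0.7660
  joint[1] = (0.0000, 0.0000) + 10.4 * (0.6428, 0.7660) = (0.0000 + 6.6850, 0.0000 + 7.9669) = (6.6850, 7.9669)
link 1: phi[1] = 50 + -80 = -30 deg
  cos(-30 deg) = 0.8660, sin(-30 deg) = -0.5000
  joint[2] = (6.6850, 7.9669) + 8.7 * (0.8660, -0.5000) = (6.6850 + 7.5344, 7.9669 + -4.3500) = (14.2194, 3.6169)
link 2: phi[2] = 50 + -80 + -15 = -45 deg
  cos(-45 deg) = 0.7071, sin(-45 deg) = -0.7071
  joint[3] = (14.2194, 3.6169) + 1.7 * (0.7071, -0.7071) = (14.2194 + 1.2021, 3.6169 + -1.2021) = (15.4215, 2.4148)
End effector: (15.4215, 2.4148)

Answer: 15.4215 2.4148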